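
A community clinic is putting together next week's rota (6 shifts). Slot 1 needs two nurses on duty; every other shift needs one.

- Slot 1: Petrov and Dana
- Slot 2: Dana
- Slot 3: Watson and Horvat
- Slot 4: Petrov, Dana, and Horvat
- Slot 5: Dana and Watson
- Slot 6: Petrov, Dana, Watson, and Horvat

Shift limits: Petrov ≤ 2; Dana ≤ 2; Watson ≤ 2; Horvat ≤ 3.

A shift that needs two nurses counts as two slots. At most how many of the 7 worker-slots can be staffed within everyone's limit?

7

Total capacity across all nurses is 2+2+2+3 = 9, and 7 slots are needed, so at most 7 can be filled.
An assignment achieving 7: Slot 1→Petrov+Dana, Slot 2→Dana, Slot 3→Watson, Slot 4→Petrov, Slot 5→Watson, Slot 6→Horvat.
Loads: Petrov 2/2, Dana 2/2, Watson 2/2, Horvat 1/3.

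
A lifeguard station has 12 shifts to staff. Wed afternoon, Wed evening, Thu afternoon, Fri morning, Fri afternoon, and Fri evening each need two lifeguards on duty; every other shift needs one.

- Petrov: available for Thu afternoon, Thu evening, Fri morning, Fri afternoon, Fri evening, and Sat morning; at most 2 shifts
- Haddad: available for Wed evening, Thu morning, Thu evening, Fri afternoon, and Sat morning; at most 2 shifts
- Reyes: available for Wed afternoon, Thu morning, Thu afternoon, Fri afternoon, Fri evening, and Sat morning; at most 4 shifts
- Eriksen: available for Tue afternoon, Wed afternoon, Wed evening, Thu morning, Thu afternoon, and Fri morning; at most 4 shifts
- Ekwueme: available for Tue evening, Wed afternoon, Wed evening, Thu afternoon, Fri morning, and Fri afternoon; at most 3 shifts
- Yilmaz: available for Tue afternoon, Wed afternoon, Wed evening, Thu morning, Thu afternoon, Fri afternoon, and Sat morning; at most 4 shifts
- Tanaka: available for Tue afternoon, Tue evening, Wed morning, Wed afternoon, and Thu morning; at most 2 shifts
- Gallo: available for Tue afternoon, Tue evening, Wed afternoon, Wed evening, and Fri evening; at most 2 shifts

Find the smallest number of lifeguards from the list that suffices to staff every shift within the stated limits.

6

18 slots to fill and no one can take more than 4, so at least ⌈18/4⌉ = 5 lifeguards are needed.
Any 5 lifeguards together have capacity at most 4+4+4+3+2 = 17 < 18 slots, so 5 can never suffice.
Petrov, Haddad, Reyes, Eriksen, Yilmaz, and Tanaka alone can cover everything: Tue afternoon→Eriksen, Tue evening→Tanaka, Wed morning→Tanaka, Wed afternoon→Reyes+Yilmaz, Wed evening→Haddad+Eriksen, Thu morning→Yilmaz, Thu afternoon→Eriksen+Yilmaz, Thu evening→Haddad, Fri morning→Petrov+Eriksen, Fri afternoon→Reyes+Yilmaz, Fri evening→Petrov+Reyes, Sat morning→Reyes.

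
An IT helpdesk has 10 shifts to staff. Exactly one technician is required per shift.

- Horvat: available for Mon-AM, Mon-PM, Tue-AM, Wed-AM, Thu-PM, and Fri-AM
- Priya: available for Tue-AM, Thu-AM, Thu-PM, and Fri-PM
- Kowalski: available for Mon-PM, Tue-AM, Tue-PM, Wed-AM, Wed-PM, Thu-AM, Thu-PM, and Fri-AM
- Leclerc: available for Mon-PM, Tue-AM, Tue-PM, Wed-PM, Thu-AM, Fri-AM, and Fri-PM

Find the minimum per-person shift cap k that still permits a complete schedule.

With 4 technicians and 10 worker-slots to fill, someone must work at least ⌈10/4⌉ = 3 shifts, so k ≥ 3.
k = 3 works: Mon-AM→Horvat, Mon-PM→Horvat, Tue-AM→Leclerc, Tue-PM→Kowalski, Wed-AM→Horvat, Wed-PM→Kowalski, Thu-AM→Priya, Thu-PM→Priya, Fri-AM→Kowalski, Fri-PM→Priya.
Loads: Horvat 3, Priya 3, Kowalski 3, Leclerc 1 — all ≤ 3.

3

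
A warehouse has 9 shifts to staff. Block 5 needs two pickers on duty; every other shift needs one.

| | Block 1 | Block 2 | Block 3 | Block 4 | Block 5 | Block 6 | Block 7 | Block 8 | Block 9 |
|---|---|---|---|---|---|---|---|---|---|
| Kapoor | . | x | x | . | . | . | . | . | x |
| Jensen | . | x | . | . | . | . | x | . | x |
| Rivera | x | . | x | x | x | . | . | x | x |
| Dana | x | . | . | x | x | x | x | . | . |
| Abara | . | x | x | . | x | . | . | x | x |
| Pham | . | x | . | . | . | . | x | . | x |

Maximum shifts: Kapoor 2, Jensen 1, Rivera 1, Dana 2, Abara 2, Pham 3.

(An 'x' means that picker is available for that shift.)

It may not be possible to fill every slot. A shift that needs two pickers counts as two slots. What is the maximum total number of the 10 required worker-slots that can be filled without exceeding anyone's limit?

9

Total capacity across all pickers is 2+1+1+2+2+3 = 11, and 10 slots are needed, so at most 10 can be filled.
Shifts {Block 1, Block 4, Block 5, Block 6} need 5 slots but only Rivera, Dana, and Abara are available for them, supplying at most 4 — so at least 1 slot must go unfilled.
An assignment achieving 9: Block 1→Rivera, Block 2→Kapoor, Block 3→Kapoor, Block 4→Dana, Block 5→Abara, Block 6→Dana, Block 7→Jensen, Block 8→Abara, Block 9→Pham.
Loads: Kapoor 2/2, Jensen 1/1, Rivera 1/1, Dana 2/2, Abara 2/2, Pham 1/3.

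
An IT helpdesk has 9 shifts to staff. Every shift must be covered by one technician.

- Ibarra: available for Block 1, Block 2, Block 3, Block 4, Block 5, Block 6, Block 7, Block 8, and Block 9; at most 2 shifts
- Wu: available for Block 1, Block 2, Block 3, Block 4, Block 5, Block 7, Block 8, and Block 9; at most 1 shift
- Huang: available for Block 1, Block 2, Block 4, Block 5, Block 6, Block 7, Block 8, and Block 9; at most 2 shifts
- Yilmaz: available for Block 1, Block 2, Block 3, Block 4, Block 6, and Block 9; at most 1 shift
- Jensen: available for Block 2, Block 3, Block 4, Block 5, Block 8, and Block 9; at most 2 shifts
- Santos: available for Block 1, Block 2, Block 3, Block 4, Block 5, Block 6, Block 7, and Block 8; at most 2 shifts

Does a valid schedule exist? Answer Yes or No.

Yes

One valid schedule: Block 1→Wu, Block 2→Jensen, Block 3→Yilmaz, Block 4→Santos, Block 5→Huang, Block 6→Ibarra, Block 7→Ibarra, Block 8→Huang, Block 9→Jensen.
Loads: Ibarra 2/2, Wu 1/1, Huang 2/2, Yilmaz 1/1, Jensen 2/2, Santos 1/2 — all within limits.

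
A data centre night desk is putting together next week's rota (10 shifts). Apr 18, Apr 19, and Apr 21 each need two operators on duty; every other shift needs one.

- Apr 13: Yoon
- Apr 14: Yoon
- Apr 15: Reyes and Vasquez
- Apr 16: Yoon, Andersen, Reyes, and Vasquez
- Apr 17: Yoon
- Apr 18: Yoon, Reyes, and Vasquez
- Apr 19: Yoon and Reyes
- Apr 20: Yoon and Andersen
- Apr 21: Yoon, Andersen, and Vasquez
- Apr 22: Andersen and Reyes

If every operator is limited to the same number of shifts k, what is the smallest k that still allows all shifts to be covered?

With 4 operators and 13 worker-slots to fill, someone must work at least ⌈13/4⌉ = 4 shifts, so k ≥ 4.
k = 4 works: Apr 13→Yoon, Apr 14→Yoon, Apr 15→Reyes, Apr 16→Andersen, Apr 17→Yoon, Apr 18→Reyes+Vasquez, Apr 19→Yoon+Reyes, Apr 20→Andersen, Apr 21→Andersen+Vasquez, Apr 22→Andersen.
Loads: Yoon 4, Andersen 4, Reyes 3, Vasquez 2 — all ≤ 4.

4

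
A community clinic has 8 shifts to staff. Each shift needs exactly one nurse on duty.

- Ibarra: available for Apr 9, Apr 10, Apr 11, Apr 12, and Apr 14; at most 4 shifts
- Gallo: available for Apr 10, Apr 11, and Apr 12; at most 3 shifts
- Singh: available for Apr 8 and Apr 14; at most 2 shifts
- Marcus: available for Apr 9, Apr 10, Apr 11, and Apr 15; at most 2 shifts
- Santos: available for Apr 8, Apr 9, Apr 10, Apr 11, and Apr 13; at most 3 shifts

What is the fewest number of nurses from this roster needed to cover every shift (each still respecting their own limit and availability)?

8 slots to fill and no one can take more than 4, so at least ⌈8/4⌉ = 2 nurses are needed.
Any 2 nurses together have capacity at most 4+3 = 7 < 8 slots, so 2 can never suffice.
Ibarra, Marcus, and Santos alone can cover everything: Apr 8→Santos, Apr 9→Ibarra, Apr 10→Ibarra, Apr 11→Marcus, Apr 12→Ibarra, Apr 13→Santos, Apr 14→Ibarra, Apr 15→Marcus.

3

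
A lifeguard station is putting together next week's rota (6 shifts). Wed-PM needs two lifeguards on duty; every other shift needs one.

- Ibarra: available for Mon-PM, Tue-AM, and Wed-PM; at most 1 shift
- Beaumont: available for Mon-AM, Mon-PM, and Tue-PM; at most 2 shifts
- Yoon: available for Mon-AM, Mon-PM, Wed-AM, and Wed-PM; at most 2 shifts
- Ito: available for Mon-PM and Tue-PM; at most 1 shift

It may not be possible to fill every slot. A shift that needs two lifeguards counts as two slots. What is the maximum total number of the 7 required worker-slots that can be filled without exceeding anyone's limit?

6

Total capacity across all lifeguards is 1+2+2+1 = 6, and 7 slots are needed, so at most 6 can be filled.
An assignment achieving 6: Mon-AM→Beaumont, Mon-PM→Ito, Tue-AM→Ibarra, Tue-PM→Beaumont, Wed-AM→Yoon, Wed-PM→Yoon.
Loads: Ibarra 1/1, Beaumont 2/2, Yoon 2/2, Ito 1/1.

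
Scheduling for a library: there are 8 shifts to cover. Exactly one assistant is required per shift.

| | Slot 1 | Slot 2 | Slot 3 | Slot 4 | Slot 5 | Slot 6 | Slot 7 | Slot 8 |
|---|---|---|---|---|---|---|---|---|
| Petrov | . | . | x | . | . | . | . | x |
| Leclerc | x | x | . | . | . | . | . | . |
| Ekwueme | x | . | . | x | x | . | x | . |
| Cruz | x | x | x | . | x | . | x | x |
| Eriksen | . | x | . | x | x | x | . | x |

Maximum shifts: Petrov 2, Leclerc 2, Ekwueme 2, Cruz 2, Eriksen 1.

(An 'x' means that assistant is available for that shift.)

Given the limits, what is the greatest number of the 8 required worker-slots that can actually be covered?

Total capacity across all assistants is 2+2+2+2+1 = 9, and 8 slots are needed, so at most 8 can be filled.
An assignment achieving 8: Slot 1→Leclerc, Slot 2→Leclerc, Slot 3→Petrov, Slot 4→Ekwueme, Slot 5→Cruz, Slot 6→Eriksen, Slot 7→Ekwueme, Slot 8→Petrov.
Loads: Petrov 2/2, Leclerc 2/2, Ekwueme 2/2, Cruz 1/2, Eriksen 1/1.

8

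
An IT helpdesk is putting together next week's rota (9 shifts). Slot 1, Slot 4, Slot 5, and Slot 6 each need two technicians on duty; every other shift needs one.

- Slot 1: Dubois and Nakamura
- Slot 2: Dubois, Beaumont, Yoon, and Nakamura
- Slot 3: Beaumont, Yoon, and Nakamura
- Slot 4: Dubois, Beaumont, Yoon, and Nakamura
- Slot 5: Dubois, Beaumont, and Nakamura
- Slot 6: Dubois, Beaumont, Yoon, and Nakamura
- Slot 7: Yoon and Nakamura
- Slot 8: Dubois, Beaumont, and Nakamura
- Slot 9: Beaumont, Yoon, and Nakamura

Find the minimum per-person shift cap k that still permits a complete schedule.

4

With 4 technicians and 13 worker-slots to fill, someone must work at least ⌈13/4⌉ = 4 shifts, so k ≥ 4.
k = 4 works: Slot 1→Dubois+Nakamura, Slot 2→Dubois, Slot 3→Beaumont, Slot 4→Beaumont+Yoon, Slot 5→Dubois+Beaumont, Slot 6→Yoon+Nakamura, Slot 7→Yoon, Slot 8→Dubois, Slot 9→Beaumont.
Loads: Dubois 4, Beaumont 4, Yoon 3, Nakamura 2 — all ≤ 4.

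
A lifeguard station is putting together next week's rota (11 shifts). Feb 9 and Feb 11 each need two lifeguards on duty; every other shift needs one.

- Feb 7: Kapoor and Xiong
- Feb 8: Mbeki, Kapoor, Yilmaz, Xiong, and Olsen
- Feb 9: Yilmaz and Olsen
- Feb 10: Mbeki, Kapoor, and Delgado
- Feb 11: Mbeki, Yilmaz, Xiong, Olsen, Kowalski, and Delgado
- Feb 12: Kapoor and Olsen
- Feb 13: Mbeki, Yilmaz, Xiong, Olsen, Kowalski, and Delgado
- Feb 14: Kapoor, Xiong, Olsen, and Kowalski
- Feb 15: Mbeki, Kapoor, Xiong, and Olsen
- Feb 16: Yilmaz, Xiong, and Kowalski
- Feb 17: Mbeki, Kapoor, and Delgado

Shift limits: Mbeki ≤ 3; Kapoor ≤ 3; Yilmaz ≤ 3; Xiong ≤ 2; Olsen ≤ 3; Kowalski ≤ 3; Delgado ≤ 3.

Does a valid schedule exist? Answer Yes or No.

Yes

Feb 9 can only be covered by Yilmaz and Olsen, so that assignment is forced.
One valid schedule: Feb 7→Kapoor, Feb 8→Yilmaz, Feb 9→Yilmaz+Olsen, Feb 10→Mbeki, Feb 11→Xiong+Olsen, Feb 12→Kapoor, Feb 13→Xiong, Feb 14→Kapoor, Feb 15→Mbeki, Feb 16→Yilmaz, Feb 17→Mbeki.
Loads: Mbeki 3/3, Kapoor 3/3, Yilmaz 3/3, Xiong 2/2, Olsen 2/3, Kowalski 0/3, Delgado 0/3 — all within limits.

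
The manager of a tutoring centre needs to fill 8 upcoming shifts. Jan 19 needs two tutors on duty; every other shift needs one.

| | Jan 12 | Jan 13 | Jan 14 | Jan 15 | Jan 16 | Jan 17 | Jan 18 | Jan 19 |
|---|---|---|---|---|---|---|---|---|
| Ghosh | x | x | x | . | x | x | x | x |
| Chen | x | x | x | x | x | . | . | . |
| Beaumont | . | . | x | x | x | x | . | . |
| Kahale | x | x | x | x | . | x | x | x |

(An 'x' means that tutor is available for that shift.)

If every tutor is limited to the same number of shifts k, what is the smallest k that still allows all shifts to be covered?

3

With 4 tutors and 9 worker-slots to fill, someone must work at least ⌈9/4⌉ = 3 shifts, so k ≥ 3.
k = 3 works: Jan 12→Ghosh, Jan 13→Chen, Jan 14→Beaumont, Jan 15→Chen, Jan 16→Chen, Jan 17→Beaumont, Jan 18→Ghosh, Jan 19→Ghosh+Kahale.
Loads: Ghosh 3, Chen 3, Beaumont 2, Kahale 1 — all ≤ 3.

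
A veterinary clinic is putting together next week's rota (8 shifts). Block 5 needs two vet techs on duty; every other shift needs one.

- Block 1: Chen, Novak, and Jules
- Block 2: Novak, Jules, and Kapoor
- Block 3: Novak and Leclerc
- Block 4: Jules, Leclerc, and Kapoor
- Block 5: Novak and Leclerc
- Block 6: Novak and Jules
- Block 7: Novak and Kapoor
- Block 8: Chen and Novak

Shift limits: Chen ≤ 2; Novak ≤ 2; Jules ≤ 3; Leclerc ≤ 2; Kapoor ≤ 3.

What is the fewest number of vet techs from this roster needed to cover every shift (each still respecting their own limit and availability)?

9 slots to fill and no one can take more than 3, so at least ⌈9/3⌉ = 3 vet techs are needed.
Any 3 vet techs together have capacity at most 3+3+2 = 8 < 9 slots, so 3 can never suffice.
Chen, Novak, Jules, and Leclerc alone can cover everything: Block 1→Chen, Block 2→Jules, Block 3→Leclerc, Block 4→Jules, Block 5→Novak+Leclerc, Block 6→Jules, Block 7→Novak, Block 8→Chen.

4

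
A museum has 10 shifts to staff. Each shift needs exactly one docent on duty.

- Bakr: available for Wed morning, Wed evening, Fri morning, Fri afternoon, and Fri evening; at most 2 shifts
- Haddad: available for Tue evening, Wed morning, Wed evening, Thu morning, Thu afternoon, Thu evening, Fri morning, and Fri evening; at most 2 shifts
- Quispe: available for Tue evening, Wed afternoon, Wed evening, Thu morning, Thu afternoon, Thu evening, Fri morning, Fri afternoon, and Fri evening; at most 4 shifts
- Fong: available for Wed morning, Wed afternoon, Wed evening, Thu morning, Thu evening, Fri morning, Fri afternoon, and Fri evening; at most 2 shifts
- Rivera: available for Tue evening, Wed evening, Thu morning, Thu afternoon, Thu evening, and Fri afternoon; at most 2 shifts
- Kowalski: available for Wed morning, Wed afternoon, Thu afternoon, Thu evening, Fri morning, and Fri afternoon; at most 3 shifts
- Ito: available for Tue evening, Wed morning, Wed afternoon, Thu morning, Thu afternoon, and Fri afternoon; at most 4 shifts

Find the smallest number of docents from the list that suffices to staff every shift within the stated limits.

10 slots to fill and no one can take more than 4, so at least ⌈10/4⌉ = 3 docents are needed.
Bakr, Quispe, and Ito alone can cover everything: Tue evening→Quispe, Wed morning→Bakr, Wed afternoon→Ito, Wed evening→Bakr, Thu morning→Ito, Thu afternoon→Ito, Thu evening→Quispe, Fri morning→Quispe, Fri afternoon→Ito, Fri evening→Quispe.

3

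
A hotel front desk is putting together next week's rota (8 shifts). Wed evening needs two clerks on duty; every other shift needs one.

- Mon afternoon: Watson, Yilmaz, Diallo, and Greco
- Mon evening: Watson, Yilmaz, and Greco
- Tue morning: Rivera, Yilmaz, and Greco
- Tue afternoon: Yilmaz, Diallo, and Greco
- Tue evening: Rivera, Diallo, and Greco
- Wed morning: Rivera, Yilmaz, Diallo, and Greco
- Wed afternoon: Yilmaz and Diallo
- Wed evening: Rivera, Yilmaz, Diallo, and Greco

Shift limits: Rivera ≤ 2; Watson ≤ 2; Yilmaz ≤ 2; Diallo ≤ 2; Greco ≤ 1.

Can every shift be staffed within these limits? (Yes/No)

Yes

One valid schedule: Mon afternoon→Watson, Mon evening→Watson, Tue morning→Rivera, Tue afternoon→Yilmaz, Tue evening→Rivera, Wed morning→Diallo, Wed afternoon→Yilmaz, Wed evening→Diallo+Greco.
Loads: Rivera 2/2, Watson 2/2, Yilmaz 2/2, Diallo 2/2, Greco 1/1 — all within limits.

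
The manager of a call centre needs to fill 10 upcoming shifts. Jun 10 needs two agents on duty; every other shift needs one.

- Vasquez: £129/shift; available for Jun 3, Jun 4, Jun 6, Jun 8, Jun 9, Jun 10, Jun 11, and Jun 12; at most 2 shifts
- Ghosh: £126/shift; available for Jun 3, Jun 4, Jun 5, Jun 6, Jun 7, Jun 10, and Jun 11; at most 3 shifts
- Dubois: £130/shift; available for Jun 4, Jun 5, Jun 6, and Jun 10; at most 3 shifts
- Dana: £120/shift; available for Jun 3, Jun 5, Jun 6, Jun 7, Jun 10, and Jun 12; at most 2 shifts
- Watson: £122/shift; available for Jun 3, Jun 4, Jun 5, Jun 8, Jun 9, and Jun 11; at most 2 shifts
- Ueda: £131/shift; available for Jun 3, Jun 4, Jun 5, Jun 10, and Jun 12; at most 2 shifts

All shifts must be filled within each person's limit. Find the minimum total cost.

Picking the cheapest available agent for each shift independently would cost £1334, but that ignores the shift limits.
An optimal schedule: Jun 3→Ghosh, Jun 4→Vasquez, Jun 5→Dubois, Jun 6→Ghosh, Jun 7→Dana, Jun 8→Watson, Jun 9→Watson, Jun 10→Vasquez+Dubois, Jun 11→Ghosh, Jun 12→Dana.
Total: 126 + 129 + 130 + 126 + 120 + 122 + 122 + 129 + 130 + 126 + 120 = £1380.

£1380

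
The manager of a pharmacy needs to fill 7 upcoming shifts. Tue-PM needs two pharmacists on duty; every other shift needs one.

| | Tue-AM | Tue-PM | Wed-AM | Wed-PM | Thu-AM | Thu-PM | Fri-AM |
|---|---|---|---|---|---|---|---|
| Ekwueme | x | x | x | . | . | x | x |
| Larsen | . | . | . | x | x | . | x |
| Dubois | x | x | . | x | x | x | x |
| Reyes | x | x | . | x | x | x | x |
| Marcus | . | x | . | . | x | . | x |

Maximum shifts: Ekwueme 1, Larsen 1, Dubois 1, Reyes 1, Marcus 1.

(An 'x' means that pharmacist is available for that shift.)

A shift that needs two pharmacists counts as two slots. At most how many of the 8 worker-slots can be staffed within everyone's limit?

Total capacity across all pharmacists is 1+1+1+1+1 = 5, and 8 slots are needed, so at most 5 can be filled.
An assignment achieving 5: Tue-AM→Dubois, Tue-PM→Marcus, Wed-AM→Ekwueme, Wed-PM→Larsen, Thu-PM→Reyes.
Loads: Ekwueme 1/1, Larsen 1/1, Dubois 1/1, Reyes 1/1, Marcus 1/1.

5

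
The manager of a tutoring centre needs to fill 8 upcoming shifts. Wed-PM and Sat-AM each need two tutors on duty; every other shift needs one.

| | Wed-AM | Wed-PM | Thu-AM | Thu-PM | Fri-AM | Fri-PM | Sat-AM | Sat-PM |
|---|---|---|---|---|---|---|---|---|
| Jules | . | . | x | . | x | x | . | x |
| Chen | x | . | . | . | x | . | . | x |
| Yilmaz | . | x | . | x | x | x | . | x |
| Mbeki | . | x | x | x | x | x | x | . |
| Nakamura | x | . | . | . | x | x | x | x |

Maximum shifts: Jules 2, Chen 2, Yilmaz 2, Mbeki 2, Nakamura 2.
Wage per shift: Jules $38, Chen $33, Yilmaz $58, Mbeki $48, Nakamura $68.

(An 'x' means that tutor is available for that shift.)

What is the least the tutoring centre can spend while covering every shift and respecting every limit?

Wed-PM can only be covered by Yilmaz and Mbeki, so that assignment is forced.
Sat-AM can only be covered by Mbeki and Nakamura, so that assignment is forced.
Picking the cheapest available tutor for each shift independently would cost $445, but that ignores the shift limits.
An optimal schedule: Wed-AM→Chen, Wed-PM→Yilmaz+Mbeki, Thu-AM→Jules, Thu-PM→Yilmaz, Fri-AM→Nakamura, Fri-PM→Jules, Sat-AM→Mbeki+Nakamura, Sat-PM→Chen.
Total: 33 + 58 + 48 + 38 + 58 + 68 + 38 + 48 + 68 + 33 = $490.

$490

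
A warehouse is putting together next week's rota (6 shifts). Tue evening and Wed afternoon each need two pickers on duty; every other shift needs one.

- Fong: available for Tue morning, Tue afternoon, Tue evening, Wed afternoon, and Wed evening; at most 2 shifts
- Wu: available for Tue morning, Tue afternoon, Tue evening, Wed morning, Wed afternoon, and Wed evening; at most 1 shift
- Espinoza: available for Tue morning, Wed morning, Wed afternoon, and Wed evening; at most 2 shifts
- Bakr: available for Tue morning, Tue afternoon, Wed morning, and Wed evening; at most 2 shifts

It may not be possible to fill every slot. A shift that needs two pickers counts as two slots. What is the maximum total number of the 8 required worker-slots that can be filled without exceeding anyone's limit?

Total capacity across all pickers is 2+1+2+2 = 7, and 8 slots are needed, so at most 7 can be filled.
An assignment achieving 7: Tue morning→Bakr, Tue afternoon→Fong, Tue evening→Fong+Wu, Wed morning→Espinoza, Wed afternoon→Espinoza, Wed evening→Bakr.
Loads: Fong 2/2, Wu 1/1, Espinoza 2/2, Bakr 2/2.

7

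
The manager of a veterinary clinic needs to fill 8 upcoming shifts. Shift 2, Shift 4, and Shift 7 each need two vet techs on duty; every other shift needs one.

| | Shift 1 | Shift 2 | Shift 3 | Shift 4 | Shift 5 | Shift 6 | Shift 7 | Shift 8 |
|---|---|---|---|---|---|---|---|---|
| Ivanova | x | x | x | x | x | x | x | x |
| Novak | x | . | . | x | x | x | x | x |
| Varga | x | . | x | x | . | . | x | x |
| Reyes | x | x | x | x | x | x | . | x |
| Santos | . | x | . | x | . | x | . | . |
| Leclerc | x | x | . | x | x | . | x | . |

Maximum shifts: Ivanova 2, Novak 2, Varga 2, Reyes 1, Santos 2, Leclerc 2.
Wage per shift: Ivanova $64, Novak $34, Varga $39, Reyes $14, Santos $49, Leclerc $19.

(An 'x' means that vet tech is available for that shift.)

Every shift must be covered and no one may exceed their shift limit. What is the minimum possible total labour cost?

$424

Picking the cheapest available vet tech for each shift independently would cost $189, but that ignores the shift limits.
An optimal schedule: Shift 1→Varga, Shift 2→Reyes+Santos, Shift 3→Ivanova, Shift 4→Santos+Leclerc, Shift 5→Ivanova, Shift 6→Novak, Shift 7→Varga+Leclerc, Shift 8→Novak.
Total: 39 + 14 + 49 + 64 + 49 + 19 + 64 + 34 + 39 + 19 + 34 = $424.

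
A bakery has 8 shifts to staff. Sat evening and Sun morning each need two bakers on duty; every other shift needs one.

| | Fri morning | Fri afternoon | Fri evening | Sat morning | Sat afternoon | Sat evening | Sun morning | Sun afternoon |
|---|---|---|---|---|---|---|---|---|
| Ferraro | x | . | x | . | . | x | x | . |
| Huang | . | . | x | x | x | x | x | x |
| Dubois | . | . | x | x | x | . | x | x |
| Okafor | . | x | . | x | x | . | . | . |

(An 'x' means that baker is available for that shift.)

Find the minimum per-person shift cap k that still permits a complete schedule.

With 4 bakers and 10 worker-slots to fill, someone must work at least ⌈10/4⌉ = 3 shifts, so k ≥ 3.
k = 3 works: Fri morning→Ferraro, Fri afternoon→Okafor, Fri evening→Ferraro, Sat morning→Dubois, Sat afternoon→Dubois, Sat evening→Ferraro+Huang, Sun morning→Huang+Dubois, Sun afternoon→Huang.
Loads: Ferraro 3, Huang 3, Dubois 3, Okafor 1 — all ≤ 3.

3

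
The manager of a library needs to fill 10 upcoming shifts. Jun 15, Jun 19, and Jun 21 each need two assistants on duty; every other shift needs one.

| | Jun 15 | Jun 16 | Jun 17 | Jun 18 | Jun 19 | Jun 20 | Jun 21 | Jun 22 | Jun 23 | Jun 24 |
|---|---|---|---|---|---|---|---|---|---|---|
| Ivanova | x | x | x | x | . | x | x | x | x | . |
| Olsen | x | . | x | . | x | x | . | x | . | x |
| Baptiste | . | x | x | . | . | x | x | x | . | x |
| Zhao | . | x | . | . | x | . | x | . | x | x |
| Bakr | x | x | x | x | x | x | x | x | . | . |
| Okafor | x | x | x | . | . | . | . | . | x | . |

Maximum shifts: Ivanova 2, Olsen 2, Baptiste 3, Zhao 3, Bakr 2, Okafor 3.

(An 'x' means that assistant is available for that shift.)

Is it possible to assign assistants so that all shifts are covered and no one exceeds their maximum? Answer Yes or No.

One valid schedule: Jun 15→Bakr+Okafor, Jun 16→Baptiste, Jun 17→Okafor, Jun 18→Ivanova, Jun 19→Olsen+Zhao, Jun 20→Baptiste, Jun 21→Zhao+Bakr, Jun 22→Baptiste, Jun 23→Ivanova, Jun 24→Olsen.
Loads: Ivanova 2/2, Olsen 2/2, Baptiste 3/3, Zhao 2/3, Bakr 2/2, Okafor 2/3 — all within limits.

Yes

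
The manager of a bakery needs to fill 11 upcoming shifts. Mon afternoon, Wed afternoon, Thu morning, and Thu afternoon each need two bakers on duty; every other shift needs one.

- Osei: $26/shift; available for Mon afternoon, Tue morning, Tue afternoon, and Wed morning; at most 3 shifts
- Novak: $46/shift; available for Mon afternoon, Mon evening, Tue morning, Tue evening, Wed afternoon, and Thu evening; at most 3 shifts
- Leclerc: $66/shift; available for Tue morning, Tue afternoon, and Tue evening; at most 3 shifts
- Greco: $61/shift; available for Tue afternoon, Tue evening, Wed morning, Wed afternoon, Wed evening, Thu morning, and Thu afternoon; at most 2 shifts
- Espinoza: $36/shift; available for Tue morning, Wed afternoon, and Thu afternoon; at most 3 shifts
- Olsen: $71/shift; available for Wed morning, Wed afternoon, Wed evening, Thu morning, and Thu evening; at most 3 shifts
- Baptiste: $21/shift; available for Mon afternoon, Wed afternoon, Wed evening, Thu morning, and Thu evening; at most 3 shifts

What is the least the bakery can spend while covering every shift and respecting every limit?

$575

Mon evening can only be covered by Novak, so that assignment is forced.
Thu afternoon can only be covered by Greco and Espinoza, so that assignment is forced.
Picking the cheapest available baker for each shift independently would cost $495, but that ignores the shift limits.
An optimal schedule: Mon afternoon→Baptiste+Osei, Mon evening→Novak, Tue morning→Espinoza, Tue afternoon→Osei, Tue evening→Leclerc, Wed morning→Osei, Wed afternoon→Espinoza+Novak, Wed evening→Baptiste, Thu morning→Baptiste+Greco, Thu afternoon→Espinoza+Greco, Thu evening→Novak.
Total: 21 + 26 + 46 + 36 + 26 + 66 + 26 + 36 + 46 + 21 + 21 + 61 + 36 + 61 + 46 = $575.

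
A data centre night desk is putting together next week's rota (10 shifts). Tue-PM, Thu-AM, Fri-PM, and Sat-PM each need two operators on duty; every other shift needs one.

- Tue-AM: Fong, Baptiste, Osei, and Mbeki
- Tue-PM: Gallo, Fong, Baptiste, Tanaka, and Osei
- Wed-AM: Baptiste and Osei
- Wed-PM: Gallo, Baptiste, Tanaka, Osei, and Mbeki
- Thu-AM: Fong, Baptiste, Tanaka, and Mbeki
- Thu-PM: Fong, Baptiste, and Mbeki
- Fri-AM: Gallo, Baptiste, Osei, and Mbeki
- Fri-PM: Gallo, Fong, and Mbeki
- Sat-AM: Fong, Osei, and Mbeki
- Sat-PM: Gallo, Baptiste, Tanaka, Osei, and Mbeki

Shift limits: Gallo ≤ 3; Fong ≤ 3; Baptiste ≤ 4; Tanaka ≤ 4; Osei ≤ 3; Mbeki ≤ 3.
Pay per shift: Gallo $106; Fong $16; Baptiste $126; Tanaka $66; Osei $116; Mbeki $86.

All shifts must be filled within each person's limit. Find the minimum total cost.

$1004

Picking the cheapest available operator for each shift independently would cost $734, but that ignores the shift limits.
An optimal schedule: Tue-AM→Mbeki, Tue-PM→Tanaka+Gallo, Wed-AM→Osei, Wed-PM→Tanaka, Thu-AM→Tanaka+Mbeki, Thu-PM→Fong, Fri-AM→Gallo, Fri-PM→Fong+Mbeki, Sat-AM→Fong, Sat-PM→Tanaka+Gallo.
Total: 86 + 66 + 106 + 116 + 66 + 66 + 86 + 16 + 106 + 16 + 86 + 16 + 66 + 106 = $1004.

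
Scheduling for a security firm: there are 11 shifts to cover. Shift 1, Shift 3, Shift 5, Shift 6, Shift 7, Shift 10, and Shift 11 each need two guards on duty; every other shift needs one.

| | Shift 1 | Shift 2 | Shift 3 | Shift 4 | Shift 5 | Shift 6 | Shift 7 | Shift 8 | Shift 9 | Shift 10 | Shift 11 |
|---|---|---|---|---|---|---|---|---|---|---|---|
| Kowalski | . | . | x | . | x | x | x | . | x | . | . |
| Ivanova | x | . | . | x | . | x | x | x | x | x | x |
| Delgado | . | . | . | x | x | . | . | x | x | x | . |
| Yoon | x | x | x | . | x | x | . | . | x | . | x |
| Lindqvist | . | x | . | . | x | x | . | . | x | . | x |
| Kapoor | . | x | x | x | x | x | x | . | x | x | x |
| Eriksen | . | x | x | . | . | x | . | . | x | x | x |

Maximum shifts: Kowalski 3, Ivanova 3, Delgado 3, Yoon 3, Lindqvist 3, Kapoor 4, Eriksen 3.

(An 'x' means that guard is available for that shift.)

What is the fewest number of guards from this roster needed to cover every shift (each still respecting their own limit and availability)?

18 slots to fill and no one can take more than 4, so at least ⌈18/4⌉ = 5 guards are needed.
Any 5 guards together have capacity at most 4+3+3+3+3 = 16 < 18 slots, so 5 can never suffice.
Kowalski, Ivanova, Delgado, Yoon, Lindqvist, and Kapoor alone can cover everything: Shift 1→Ivanova+Yoon, Shift 2→Yoon, Shift 3→Kowalski+Yoon, Shift 4→Ivanova, Shift 5→Delgado+Lindqvist, Shift 6→Lindqvist+Kapoor, Shift 7→Kowalski+Kapoor, Shift 8→Ivanova, Shift 9→Kowalski, Shift 10→Delgado+Kapoor, Shift 11→Lindqvist+Kapoor.

6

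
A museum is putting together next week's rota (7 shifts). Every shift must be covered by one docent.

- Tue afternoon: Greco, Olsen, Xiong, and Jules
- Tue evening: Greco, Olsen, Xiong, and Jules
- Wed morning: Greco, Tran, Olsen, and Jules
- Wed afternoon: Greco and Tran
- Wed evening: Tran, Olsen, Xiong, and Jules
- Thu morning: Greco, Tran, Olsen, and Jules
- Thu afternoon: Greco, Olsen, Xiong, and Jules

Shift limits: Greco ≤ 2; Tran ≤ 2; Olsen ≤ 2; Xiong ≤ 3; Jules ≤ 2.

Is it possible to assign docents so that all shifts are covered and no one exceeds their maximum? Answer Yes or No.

Yes

One valid schedule: Tue afternoon→Greco, Tue evening→Olsen, Wed morning→Tran, Wed afternoon→Greco, Wed evening→Tran, Thu morning→Olsen, Thu afternoon→Xiong.
Loads: Greco 2/2, Tran 2/2, Olsen 2/2, Xiong 1/3, Jules 0/2 — all within limits.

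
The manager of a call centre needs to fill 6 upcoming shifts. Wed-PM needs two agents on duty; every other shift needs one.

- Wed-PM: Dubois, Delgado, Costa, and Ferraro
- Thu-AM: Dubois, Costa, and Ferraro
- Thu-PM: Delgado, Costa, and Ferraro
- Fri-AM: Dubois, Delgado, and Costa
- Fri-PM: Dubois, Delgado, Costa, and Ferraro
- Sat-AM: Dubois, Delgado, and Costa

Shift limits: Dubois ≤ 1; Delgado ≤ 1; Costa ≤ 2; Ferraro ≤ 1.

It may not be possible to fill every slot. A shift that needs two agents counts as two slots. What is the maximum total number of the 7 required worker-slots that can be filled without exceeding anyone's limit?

Total capacity across all agents is 1+1+2+1 = 5, and 7 slots are needed, so at most 5 can be filled.
An assignment achieving 5: Wed-PM→Ferraro, Thu-AM→Dubois, Thu-PM→Delgado, Fri-AM→Costa, Sat-AM→Costa.
Loads: Dubois 1/1, Delgado 1/1, Costa 2/2, Ferraro 1/1.

5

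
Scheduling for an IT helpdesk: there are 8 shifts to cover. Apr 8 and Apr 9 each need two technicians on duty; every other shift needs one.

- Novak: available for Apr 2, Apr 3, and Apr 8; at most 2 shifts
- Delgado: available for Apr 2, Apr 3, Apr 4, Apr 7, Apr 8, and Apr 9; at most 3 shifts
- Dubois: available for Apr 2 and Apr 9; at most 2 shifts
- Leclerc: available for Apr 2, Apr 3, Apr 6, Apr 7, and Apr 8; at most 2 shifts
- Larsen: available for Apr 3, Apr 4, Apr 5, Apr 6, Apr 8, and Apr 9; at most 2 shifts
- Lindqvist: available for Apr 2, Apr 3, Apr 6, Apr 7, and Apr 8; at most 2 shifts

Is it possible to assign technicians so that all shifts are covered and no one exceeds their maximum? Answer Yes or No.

Apr 5 can only be covered by Larsen, so that assignment is forced.
One valid schedule: Apr 2→Novak, Apr 3→Novak, Apr 4→Delgado, Apr 5→Larsen, Apr 6→Leclerc, Apr 7→Delgado, Apr 8→Leclerc+Larsen, Apr 9→Delgado+Dubois.
Loads: Novak 2/2, Delgado 3/3, Dubois 1/2, Leclerc 2/2, Larsen 2/2, Lindqvist 0/2 — all within limits.

Yes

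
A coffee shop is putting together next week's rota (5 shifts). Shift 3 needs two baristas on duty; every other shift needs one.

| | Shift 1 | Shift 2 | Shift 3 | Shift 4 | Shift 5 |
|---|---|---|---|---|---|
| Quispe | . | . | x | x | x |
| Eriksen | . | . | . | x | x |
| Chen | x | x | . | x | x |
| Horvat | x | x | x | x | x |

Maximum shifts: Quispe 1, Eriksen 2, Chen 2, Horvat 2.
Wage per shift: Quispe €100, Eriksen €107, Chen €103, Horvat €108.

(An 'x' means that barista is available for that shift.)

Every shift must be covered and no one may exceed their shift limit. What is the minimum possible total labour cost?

€628

Shift 3 can only be covered by Quispe and Horvat, so that assignment is forced.
Picking the cheapest available barista for each shift independently would cost €614, but that ignores the shift limits.
An optimal schedule: Shift 1→Chen, Shift 2→Chen, Shift 3→Quispe+Horvat, Shift 4→Eriksen, Shift 5→Eriksen.
Total: 103 + 103 + 100 + 108 + 107 + 107 = €628.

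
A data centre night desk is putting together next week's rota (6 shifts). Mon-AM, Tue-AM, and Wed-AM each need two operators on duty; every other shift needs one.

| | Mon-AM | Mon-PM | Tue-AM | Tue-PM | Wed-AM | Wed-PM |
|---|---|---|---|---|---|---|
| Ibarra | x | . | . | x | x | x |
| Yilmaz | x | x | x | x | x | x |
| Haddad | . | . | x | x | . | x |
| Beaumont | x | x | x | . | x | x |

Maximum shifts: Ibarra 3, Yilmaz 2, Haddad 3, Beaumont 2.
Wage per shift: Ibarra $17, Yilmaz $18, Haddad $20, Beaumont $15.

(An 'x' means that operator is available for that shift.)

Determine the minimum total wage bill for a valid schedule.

$157

Picking the cheapest available operator for each shift independently would cost $144, but that ignores the shift limits.
An optimal schedule: Mon-AM→Ibarra+Yilmaz, Mon-PM→Yilmaz, Tue-AM→Haddad+Beaumont, Tue-PM→Ibarra, Wed-AM→Ibarra+Beaumont, Wed-PM→Haddad.
Total: 17 + 18 + 18 + 20 + 15 + 17 + 17 + 15 + 20 = $157.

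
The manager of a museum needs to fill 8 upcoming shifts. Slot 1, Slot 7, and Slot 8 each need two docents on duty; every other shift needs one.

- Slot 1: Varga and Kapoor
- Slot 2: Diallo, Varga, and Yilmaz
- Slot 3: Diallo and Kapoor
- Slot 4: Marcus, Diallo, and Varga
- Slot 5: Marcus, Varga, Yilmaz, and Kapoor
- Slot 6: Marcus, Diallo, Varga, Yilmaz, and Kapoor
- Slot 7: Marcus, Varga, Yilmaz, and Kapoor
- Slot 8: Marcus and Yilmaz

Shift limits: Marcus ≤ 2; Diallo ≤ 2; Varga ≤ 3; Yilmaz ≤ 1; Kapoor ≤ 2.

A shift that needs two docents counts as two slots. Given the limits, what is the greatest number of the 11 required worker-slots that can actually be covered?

10

Total capacity across all docents is 2+2+3+1+2 = 10, and 11 slots are needed, so at most 10 can be filled.
An assignment achieving 10: Slot 1→Varga+Kapoor, Slot 2→Diallo, Slot 3→Diallo, Slot 4→Marcus, Slot 5→Varga, Slot 7→Varga+Kapoor, Slot 8→Marcus+Yilmaz.
Loads: Marcus 2/2, Diallo 2/2, Varga 3/3, Yilmaz 1/1, Kapoor 2/2.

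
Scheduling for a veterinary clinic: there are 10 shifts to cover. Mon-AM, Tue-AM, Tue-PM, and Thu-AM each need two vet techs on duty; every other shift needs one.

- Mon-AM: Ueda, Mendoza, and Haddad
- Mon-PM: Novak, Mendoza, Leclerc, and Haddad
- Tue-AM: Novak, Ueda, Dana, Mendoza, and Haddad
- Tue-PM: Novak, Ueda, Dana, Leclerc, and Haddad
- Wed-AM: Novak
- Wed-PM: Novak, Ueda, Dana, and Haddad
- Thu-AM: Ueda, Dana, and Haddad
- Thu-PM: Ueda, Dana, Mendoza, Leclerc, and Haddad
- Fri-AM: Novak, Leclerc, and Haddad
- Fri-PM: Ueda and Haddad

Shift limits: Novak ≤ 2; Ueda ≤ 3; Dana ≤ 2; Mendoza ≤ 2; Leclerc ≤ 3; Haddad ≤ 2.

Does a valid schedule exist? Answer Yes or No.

Yes

Wed-AM can only be covered by Novak, so that assignment is forced.
One valid schedule: Mon-AM→Ueda+Mendoza, Mon-PM→Leclerc, Tue-AM→Mendoza+Haddad, Tue-PM→Leclerc+Haddad, Wed-AM→Novak, Wed-PM→Dana, Thu-AM→Ueda+Dana, Thu-PM→Leclerc, Fri-AM→Novak, Fri-PM→Ueda.
Loads: Novak 2/2, Ueda 3/3, Dana 2/2, Mendoza 2/2, Leclerc 3/3, Haddad 2/2 — all within limits.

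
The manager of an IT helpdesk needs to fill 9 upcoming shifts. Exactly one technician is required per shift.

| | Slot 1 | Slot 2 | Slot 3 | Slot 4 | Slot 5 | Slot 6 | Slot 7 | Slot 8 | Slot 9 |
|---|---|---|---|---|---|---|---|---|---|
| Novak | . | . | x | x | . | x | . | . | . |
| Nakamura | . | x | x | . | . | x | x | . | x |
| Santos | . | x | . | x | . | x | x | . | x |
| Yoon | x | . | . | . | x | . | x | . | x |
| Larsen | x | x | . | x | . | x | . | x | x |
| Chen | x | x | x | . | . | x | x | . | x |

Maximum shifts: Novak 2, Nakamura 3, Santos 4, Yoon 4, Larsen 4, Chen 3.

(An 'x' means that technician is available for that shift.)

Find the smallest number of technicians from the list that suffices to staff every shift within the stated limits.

9 slots to fill and no one can take more than 4, so at least ⌈9/4⌉ = 3 technicians are needed.
Novak, Yoon, and Larsen alone can cover everything: Slot 1→Yoon, Slot 2→Larsen, Slot 3→Novak, Slot 4→Novak, Slot 5→Yoon, Slot 6→Larsen, Slot 7→Yoon, Slot 8→Larsen, Slot 9→Yoon.

3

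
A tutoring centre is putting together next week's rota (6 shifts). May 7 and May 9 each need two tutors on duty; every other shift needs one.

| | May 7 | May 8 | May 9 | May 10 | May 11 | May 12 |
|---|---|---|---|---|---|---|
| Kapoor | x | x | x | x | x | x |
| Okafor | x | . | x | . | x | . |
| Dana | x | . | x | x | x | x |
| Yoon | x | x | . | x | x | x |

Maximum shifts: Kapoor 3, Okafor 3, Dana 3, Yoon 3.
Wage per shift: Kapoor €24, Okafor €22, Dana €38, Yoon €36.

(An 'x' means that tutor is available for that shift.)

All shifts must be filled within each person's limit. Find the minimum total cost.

Picking the cheapest available tutor for each shift independently would cost €186, but that ignores the shift limits.
An optimal schedule: May 7→Okafor+Yoon, May 8→Kapoor, May 9→Okafor+Kapoor, May 10→Kapoor, May 11→Okafor, May 12→Yoon.
Total: 22 + 36 + 24 + 22 + 24 + 24 + 22 + 36 = €210.

€210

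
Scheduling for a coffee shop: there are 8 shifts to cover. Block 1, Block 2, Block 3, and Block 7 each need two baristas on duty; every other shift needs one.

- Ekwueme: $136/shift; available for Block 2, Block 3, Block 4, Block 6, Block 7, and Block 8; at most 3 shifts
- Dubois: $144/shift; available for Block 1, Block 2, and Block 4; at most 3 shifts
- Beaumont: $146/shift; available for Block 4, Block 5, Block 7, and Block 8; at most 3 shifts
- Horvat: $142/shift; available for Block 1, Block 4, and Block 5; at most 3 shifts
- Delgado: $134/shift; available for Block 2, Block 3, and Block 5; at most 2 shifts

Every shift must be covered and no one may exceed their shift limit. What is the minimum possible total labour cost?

$1682

Block 1 can only be covered by Dubois and Horvat, so that assignment is forced.
Block 3 can only be covered by Ekwueme and Delgado, so that assignment is forced.
Block 6 can only be covered by Ekwueme, so that assignment is forced.
Picking the cheapest available barista for each shift independently would cost $1650, but that ignores the shift limits.
An optimal schedule: Block 1→Horvat+Dubois, Block 2→Delgado+Dubois, Block 3→Delgado+Ekwueme, Block 4→Horvat, Block 5→Horvat, Block 6→Ekwueme, Block 7→Ekwueme+Beaumont, Block 8→Beaumont.
Total: 142 + 144 + 134 + 144 + 134 + 136 + 142 + 142 + 136 + 136 + 146 + 146 = $1682.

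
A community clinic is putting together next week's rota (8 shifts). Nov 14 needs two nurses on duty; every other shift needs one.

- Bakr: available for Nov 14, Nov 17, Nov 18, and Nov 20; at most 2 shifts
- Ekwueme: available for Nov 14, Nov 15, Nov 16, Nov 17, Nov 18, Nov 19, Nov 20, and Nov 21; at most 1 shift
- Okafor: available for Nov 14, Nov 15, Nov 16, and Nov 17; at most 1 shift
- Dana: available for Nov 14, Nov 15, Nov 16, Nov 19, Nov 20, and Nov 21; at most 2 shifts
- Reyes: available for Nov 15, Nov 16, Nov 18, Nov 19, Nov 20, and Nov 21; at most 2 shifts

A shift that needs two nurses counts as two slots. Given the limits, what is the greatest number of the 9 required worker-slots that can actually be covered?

8

Total capacity across all nurses is 2+1+1+2+2 = 8, and 9 slots are needed, so at most 8 can be filled.
An assignment achieving 8: Nov 14→Okafor+Dana, Nov 15→Reyes, Nov 16→Reyes, Nov 17→Bakr, Nov 18→Bakr, Nov 19→Ekwueme, Nov 21→Dana.
Loads: Bakr 2/2, Ekwueme 1/1, Okafor 1/1, Dana 2/2, Reyes 2/2.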